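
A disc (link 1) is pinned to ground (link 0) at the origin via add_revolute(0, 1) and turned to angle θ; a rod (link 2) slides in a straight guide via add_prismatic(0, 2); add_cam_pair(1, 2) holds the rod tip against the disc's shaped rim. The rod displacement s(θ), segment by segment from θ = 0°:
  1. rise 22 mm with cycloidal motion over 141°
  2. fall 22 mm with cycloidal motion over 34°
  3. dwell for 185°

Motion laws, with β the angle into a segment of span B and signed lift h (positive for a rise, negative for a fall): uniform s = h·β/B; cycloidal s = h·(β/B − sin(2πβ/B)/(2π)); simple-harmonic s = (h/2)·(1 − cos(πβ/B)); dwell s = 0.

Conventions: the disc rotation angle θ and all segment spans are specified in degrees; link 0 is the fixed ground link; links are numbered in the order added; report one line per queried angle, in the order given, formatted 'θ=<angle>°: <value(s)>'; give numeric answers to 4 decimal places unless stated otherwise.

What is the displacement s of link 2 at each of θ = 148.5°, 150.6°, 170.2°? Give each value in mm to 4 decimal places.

segment 1 (0° to 141°, cycloidal, h = 22) is passed completely: s = 0.0000 + (22) = 22.0000
θ = 148.5° falls in segment 2 (141° to 175°, cycloidal, h = -22): β = 148.5 − 141 = 7.5°, B = 34°; Δs = -22·(0.2206 − sin(2π·0.2206)/(2π)) = -1.4112; s = 22.0000 − 1.4112 = 20.5888
θ = 150.6° falls in segment 2 (141° to 175°, cycloidal, h = -22): β = 150.6 − 141 = 9.6°, B = 34°; Δs = -22·(0.2824 − sin(2π·0.2824)/(2π)) = -2.7825; s = 22.0000 − 2.7825 = 19.2175
θ = 170.2° falls in segment 2 (141° to 175°, cycloidal, h = -22): β = 170.2 − 141 = 29.2°, B = 34°; Δs = -22·(0.8588 − sin(2π·0.8588)/(2π)) = -21.6084; s = 22.0000 − 21.6084 = 0.3916

θ=148.5°: 20.5888
θ=150.6°: 19.2175
θ=170.2°: 0.3916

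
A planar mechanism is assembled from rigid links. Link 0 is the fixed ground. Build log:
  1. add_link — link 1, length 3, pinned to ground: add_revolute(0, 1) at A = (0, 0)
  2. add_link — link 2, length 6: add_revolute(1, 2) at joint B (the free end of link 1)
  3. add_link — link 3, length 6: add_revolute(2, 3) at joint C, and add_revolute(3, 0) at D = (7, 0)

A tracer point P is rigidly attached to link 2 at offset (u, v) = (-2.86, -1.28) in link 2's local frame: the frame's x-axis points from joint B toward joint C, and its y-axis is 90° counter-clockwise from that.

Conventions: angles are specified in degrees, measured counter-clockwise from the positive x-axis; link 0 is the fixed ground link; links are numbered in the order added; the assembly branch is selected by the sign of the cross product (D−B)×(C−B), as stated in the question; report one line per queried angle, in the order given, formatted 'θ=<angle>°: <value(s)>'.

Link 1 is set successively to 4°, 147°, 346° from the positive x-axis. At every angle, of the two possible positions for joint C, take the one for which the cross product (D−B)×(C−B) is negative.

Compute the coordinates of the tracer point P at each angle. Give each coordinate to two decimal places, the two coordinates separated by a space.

A=(0,0), D=(7.00,0)
θ=4°: B = A + 3.00·(cos4°, sin4°) = (2.9927, 0.2093)
θ=4°: |BD| = 4.0128
θ=4°: circle(B,6.00) ∩ circle(D,6.00): a=2.0064, h=5.6546
θ=4°:   candidates: C₊=(5.2912,5.7515) cross=22.691; C₋=(4.7015,-5.5423) cross=-22.691
θ=4°:   branch - wants cross < 0 → take C=(4.7015,-5.5423) (cross=-22.691)
θ=4°: ex = (C−B)/|BC| = (0.2848,-0.9586); ey = (0.9586,0.2848)
θ=4°: P = B + -2.86·ex + -1.28·ey = (0.9512,2.5863)
θ=147°: B = A + 3.00·(cos147°, sin147°) = (-2.5160, 1.6339)
θ=147°: |BD| = 9.6553
θ=147°: circle(B,6.00) ∩ circle(D,6.00): a=4.8276, h=3.5629
θ=147°:   candidates: C₊=(2.8449,4.3284) cross=34.400; C₋=(1.6391,-2.6945) cross=-34.400
θ=147°:   branch - wants cross < 0 → take C=(1.6391,-2.6945) (cross=-34.400)
θ=147°: ex = (C−B)/|BC| = (0.6925,-0.7214); ey = (0.7214,0.6925)
θ=147°: P = B + -2.86·ex + -1.28·ey = (-5.4200,2.8107)
θ=346°: B = A + 3.00·(cos346°, sin346°) = (2.9109, -0.7258)
θ=346°: |BD| = 4.1530
θ=346°: circle(B,6.00) ∩ circle(D,6.00): a=2.0765, h=5.6292
θ=346°:   candidates: C₊=(3.9717,5.1797) cross=23.378; C₋=(5.9392,-5.9055) cross=-23.378
θ=346°:   branch - wants cross < 0 → take C=(5.9392,-5.9055) (cross=-23.378)
θ=346°: ex = (C−B)/|BC| = (0.5047,-0.8633); ey = (0.8633,0.5047)
θ=346°: P = B + -2.86·ex + -1.28·ey = (0.3624,1.0972)

θ=4°: 0.95 2.59
θ=147°: -5.42 2.81
θ=346°: 0.36 1.10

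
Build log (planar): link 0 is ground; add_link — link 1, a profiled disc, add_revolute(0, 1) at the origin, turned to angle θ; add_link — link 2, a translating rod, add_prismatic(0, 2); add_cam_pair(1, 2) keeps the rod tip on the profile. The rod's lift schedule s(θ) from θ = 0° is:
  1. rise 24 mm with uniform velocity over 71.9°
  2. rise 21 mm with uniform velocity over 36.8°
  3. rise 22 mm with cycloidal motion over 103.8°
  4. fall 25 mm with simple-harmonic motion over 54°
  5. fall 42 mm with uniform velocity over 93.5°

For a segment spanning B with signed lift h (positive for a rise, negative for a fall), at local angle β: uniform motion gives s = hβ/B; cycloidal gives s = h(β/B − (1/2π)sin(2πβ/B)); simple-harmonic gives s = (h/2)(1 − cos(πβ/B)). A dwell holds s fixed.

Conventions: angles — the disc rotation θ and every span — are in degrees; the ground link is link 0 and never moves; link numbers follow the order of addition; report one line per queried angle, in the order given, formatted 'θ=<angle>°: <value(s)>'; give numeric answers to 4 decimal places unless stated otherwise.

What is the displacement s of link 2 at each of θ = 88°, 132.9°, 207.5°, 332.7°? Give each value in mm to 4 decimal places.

seg 1 [0°–71.9°] uniform, h=24: full span → s += 24 → s = 24.0000
seg 2 [71.9°–108.7°] uniform, h=21: θ=88° here. β=16.1, B=36.8. 21·16.1/36.8 = 9.1875 → s = 33.1875
seg 2 [71.9°–108.7°] uniform, h=21: full span → s += 21 → s = 45.0000
seg 3 [108.7°–212.5°] cycloidal, h=22: θ=132.9° here. β=24.2, B=103.8. 22·(0.2331 − sin(2π·0.2331)/(2π)) = 1.6473 → s = 46.6473
seg 3 [108.7°–212.5°] cycloidal, h=22: θ=207.5° here. β=98.8, B=103.8. 22·(0.9518 − sin(2π·0.9518)/(2π)) = 21.9839 → s = 66.9839
seg 3 [108.7°–212.5°] cycloidal, h=22: full span → s += 22 → s = 67.0000
seg 4 [212.5°–266.5°] simple-harmonic, h=-25: full span → s += -25 → s = 42.0000
seg 5 [266.5°–360°] uniform, h=-42: θ=332.7° here. β=66.2, B=93.5. -42·66.2/93.5 = -29.7369 → s = 12.2631

θ=88°: 33.1875
θ=132.9°: 46.6473
θ=207.5°: 66.9839
θ=332.7°: 12.2631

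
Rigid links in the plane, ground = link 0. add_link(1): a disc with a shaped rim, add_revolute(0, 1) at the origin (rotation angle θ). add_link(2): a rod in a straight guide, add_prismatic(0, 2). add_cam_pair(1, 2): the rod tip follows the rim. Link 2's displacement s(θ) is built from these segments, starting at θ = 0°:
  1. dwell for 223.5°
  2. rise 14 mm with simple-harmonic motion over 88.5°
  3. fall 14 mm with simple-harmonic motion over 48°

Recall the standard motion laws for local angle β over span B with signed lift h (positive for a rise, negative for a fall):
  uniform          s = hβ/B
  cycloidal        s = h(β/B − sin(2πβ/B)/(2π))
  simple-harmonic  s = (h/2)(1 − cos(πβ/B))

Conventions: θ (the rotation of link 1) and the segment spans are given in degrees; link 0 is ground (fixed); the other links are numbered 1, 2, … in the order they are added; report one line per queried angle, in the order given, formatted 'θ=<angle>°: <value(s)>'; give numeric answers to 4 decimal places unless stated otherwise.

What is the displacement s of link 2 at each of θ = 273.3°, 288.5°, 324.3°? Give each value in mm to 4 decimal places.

segment 1 (0° to 223.5°, dwell): s unchanged at 0.0000
θ = 273.3° falls in segment 2 (223.5° to 312°, simple-harmonic, h = 14): β = 273.3 − 223.5 = 49.8°, B = 88.5°; Δs = 14/2·(1 − cos(π·0.5627)) = 8.3702; s = 0.0000 + 8.3702 = 8.3702
θ = 288.5° falls in segment 2 (223.5° to 312°, simple-harmonic, h = 14): β = 288.5 − 223.5 = 65°, B = 88.5°; Δs = 14/2·(1 − cos(π·0.7345)) = 11.7024; s = 0.0000 + 11.7024 = 11.7024
segment 2 (223.5° to 312°, simple-harmonic, h = 14) is passed completely: s = 0.0000 + (14) = 14.0000
θ = 324.3° falls in segment 3 (312° to 360°, simple-harmonic, h = -14): β = 324.3 − 312 = 12.3°, B = 48°; Δs = -14/2·(1 − cos(π·0.2563)) = -2.1484; s = 14.0000 − 2.1484 = 11.8516

θ=273.3°: 8.3702
θ=288.5°: 11.7024
θ=324.3°: 11.8516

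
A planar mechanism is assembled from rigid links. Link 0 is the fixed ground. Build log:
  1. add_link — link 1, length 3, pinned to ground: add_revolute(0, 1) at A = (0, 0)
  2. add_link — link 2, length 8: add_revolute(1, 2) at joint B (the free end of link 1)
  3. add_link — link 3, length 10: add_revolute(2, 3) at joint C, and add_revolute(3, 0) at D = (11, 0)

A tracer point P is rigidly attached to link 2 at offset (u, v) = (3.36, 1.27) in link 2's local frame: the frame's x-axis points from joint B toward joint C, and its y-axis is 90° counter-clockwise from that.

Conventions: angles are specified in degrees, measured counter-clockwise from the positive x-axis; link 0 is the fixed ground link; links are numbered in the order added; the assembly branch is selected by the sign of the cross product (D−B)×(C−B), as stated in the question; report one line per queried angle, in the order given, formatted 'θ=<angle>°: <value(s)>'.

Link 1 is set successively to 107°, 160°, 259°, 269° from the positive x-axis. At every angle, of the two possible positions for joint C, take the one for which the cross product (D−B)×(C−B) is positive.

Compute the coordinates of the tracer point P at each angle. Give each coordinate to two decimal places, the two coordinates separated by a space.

A=(0,0), D=(11.00,0)
θ=107°: B = A + 3.00·(cos107°, sin107°) = (-0.8771, 2.8689)
θ=107°: |BD| = 12.2187
θ=107°: circle(B,8.00) ∩ circle(D,10.00): a=4.6362, h=6.5196
θ=107°:   candidates: C₊=(5.1603,8.1177) cross=79.661; C₋=(2.0987,-4.5570) cross=-79.661
θ=107°:   branch + wants cross > 0 → take C=(5.1603,8.1177) (cross=79.661)
θ=107°: ex = (C−B)/|BC| = (0.7547,0.6561); ey = (-0.6561,0.7547)
θ=107°: P = B + 3.36·ex + 1.27·ey = (0.8253,6.0318)
θ=160°: B = A + 3.00·(cos160°, sin160°) = (-2.8191, 1.0261)
θ=160°: |BD| = 13.8571
θ=160°: circle(B,8.00) ∩ circle(D,10.00): a=5.6296, h=5.6840
θ=160°:   candidates: C₊=(3.2159,6.2776) cross=78.764; C₋=(2.3742,-5.0592) cross=-78.764
θ=160°:   branch + wants cross > 0 → take C=(3.2159,6.2776) (cross=78.764)
θ=160°: ex = (C−B)/|BC| = (0.7544,0.6564); ey = (-0.6564,0.7544)
θ=160°: P = B + 3.36·ex + 1.27·ey = (-1.1181,4.1898)
θ=259°: B = A + 3.00·(cos259°, sin259°) = (-0.5724, -2.9449)
θ=259°: |BD| = 11.9412
θ=259°: circle(B,8.00) ∩ circle(D,10.00): a=4.4632, h=6.6392
θ=259°:   candidates: C₊=(2.1156,4.5900) cross=79.281; C₋=(5.3903,-8.2784) cross=-79.281
θ=259°:   branch + wants cross > 0 → take C=(2.1156,4.5900) (cross=79.281)
θ=259°: ex = (C−B)/|BC| = (0.3360,0.9419); ey = (-0.9419,0.3360)
θ=259°: P = B + 3.36·ex + 1.27·ey = (-0.6396,0.6465)
θ=269°: B = A + 3.00·(cos269°, sin269°) = (-0.0524, -2.9995)
θ=269°: |BD| = 11.4522
θ=269°: circle(B,8.00) ∩ circle(D,10.00): a=4.1543, h=6.8368
θ=269°:   candidates: C₊=(2.1662,4.6867) cross=78.296; C₋=(5.7476,-8.5096) cross=-78.296
θ=269°:   branch + wants cross > 0 → take C=(2.1662,4.6867) (cross=78.296)
θ=269°: ex = (C−B)/|BC| = (0.2773,0.9608); ey = (-0.9608,0.2773)
θ=269°: P = B + 3.36·ex + 1.27·ey = (-0.3407,0.5809)

θ=107°: 0.83 6.03
θ=160°: -1.12 4.19
θ=259°: -0.64 0.65
θ=269°: -0.34 0.58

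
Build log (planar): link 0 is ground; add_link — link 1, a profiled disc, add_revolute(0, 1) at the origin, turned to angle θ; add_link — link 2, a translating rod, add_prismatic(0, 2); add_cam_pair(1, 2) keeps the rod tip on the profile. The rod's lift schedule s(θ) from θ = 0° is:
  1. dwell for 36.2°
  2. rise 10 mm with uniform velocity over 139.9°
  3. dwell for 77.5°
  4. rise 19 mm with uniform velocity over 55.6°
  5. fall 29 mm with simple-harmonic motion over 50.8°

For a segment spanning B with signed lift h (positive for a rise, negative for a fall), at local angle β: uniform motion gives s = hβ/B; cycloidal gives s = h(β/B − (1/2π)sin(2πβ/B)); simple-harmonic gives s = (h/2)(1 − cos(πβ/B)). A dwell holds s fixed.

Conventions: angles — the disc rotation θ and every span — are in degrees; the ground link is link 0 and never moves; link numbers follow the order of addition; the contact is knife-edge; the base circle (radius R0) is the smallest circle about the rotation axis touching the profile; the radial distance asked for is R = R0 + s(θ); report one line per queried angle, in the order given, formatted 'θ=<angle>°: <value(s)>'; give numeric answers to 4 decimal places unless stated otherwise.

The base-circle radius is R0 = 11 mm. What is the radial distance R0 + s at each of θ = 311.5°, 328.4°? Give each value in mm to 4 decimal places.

seg 1 [0°–36.2°] dwell: s stays 0.0000
seg 2 [36.2°–176.1°] uniform, h=10: full span → s += 10 → s = 10.0000
seg 3 [176.1°–253.6°] dwell: s stays 10.0000
seg 4 [253.6°–309.2°] uniform, h=19: full span → s += 19 → s = 29.0000
seg 5 [309.2°–360°] simple-harmonic, h=-29: θ=311.5° here. β=2.3, B=50.8. -29/2·(1 − cos(π·0.0453)) = -0.1464 → s = 28.8536
seg 5 [309.2°–360°] simple-harmonic, h=-29: θ=328.4° here. β=19.2, B=50.8. -29/2·(1 − cos(π·0.3780)) = -9.0756 → s = 19.9244
θ=311.5°: R = R0 + s = 11 + 28.8536 = 39.8536
θ=328.4°: R = R0 + s = 11 + 19.9244 = 30.9244

θ=311.5°: 39.8536
θ=328.4°: 30.9244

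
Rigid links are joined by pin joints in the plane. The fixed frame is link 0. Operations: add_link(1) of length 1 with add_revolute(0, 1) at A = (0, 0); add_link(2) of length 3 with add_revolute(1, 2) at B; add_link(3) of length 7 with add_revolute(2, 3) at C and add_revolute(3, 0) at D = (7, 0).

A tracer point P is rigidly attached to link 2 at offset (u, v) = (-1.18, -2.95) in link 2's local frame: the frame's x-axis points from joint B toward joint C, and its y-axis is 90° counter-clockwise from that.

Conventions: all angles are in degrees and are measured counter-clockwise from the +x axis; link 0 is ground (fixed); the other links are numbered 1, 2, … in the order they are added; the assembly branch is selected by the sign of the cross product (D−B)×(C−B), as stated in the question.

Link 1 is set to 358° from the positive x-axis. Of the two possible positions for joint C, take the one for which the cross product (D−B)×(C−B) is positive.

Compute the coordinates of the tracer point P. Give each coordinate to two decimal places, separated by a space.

A=(0,0), D=(7.00,0)
B = A + 1.00·(cos358°, sin358°) = (0.9994, -0.0349)
|BD| = 6.0007
circle(B,3.00) ∩ circle(D,7.00): a=-0.3326, h=2.9815
  candidates: C₊=(0.6495,2.9446) cross=17.891; C₋=(0.6842,-3.0183) cross=-17.891
  branch + wants cross > 0 → take C=(0.6495,2.9446) (cross=17.891)
ex = (C−B)/|BC| = (-0.1166,0.9932); ey = (-0.9932,-0.1166)
P = B + -1.18·ex + -2.95·ey = (4.0669,-0.8628)

4.07 -0.86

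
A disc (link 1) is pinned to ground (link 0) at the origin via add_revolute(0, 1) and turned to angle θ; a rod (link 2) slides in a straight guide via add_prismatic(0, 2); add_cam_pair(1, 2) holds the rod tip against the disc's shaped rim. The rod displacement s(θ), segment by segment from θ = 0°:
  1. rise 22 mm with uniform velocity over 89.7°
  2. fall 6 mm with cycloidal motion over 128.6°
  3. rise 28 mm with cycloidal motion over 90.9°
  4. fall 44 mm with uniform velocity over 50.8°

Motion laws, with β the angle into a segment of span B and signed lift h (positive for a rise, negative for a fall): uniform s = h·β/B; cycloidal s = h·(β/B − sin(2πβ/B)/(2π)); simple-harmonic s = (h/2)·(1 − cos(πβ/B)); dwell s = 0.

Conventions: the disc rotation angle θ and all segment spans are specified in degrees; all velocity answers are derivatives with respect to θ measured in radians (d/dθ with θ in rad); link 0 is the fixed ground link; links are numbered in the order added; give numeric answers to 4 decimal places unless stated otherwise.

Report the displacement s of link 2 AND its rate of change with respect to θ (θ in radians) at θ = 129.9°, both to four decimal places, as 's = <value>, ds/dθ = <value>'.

segment 1 (0° to 89.7°, uniform, h = 22) is passed completely: s = 0.0000 + (22) = 22.0000
θ = 129.9° falls in segment 2 (89.7° to 218.3°, cycloidal, h = -6): β = 129.9 − 89.7 = 40.2°, B = 128.6°; Δs = -6·(0.3126 − sin(2π·0.3126)/(2π)) = -0.9936; s = 22.0000 − 0.9936 = 21.0064
velocity in seg [89.7°–218.3°] (cycloidal), θ in radians: β = 40.2° = 0.7016 rad, B = 128.6° = 2.2445 rad; ds/dθ = (h/B)(1 − cos(2πβ/B)) = ((-6)/2.2445)(1 − cos(2π·0.3126)) = -3.697710 mm/rad

s = 21.0064, ds/dθ = -3.6977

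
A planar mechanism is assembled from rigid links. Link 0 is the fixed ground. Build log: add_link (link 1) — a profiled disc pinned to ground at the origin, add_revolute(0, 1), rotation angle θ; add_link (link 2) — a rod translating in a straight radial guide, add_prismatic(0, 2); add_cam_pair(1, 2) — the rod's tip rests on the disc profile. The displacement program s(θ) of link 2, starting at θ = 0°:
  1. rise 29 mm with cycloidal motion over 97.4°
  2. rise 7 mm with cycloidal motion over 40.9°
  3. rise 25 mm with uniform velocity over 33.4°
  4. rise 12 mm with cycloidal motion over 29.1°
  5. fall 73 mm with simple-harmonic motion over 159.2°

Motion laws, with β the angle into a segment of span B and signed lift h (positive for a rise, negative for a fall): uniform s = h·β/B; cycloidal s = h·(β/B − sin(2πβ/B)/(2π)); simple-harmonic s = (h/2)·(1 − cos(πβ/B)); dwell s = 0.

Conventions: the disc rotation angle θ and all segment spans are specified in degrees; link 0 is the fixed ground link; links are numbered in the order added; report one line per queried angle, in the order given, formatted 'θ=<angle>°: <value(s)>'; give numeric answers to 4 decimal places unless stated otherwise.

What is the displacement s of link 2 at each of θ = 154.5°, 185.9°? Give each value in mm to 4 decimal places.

seg 1 [0°–97.4°] cycloidal, h=29: full span → s += 29 → s = 29.0000
seg 2 [97.4°–138.3°] cycloidal, h=7: full span → s += 7 → s = 36.0000
seg 3 [138.3°–171.7°] uniform, h=25: θ=154.5° here. β=16.2, B=33.4. 25·16.2/33.4 = 12.1257 → s = 48.1257
seg 3 [138.3°–171.7°] uniform, h=25: full span → s += 25 → s = 61.0000
seg 4 [171.7°–200.8°] cycloidal, h=12: θ=185.9° here. β=14.2, B=29.1. 12·(0.4880 − sin(2π·0.4880)/(2π)) = 5.7115 → s = 66.7115

θ=154.5°: 48.1257
θ=185.9°: 66.7115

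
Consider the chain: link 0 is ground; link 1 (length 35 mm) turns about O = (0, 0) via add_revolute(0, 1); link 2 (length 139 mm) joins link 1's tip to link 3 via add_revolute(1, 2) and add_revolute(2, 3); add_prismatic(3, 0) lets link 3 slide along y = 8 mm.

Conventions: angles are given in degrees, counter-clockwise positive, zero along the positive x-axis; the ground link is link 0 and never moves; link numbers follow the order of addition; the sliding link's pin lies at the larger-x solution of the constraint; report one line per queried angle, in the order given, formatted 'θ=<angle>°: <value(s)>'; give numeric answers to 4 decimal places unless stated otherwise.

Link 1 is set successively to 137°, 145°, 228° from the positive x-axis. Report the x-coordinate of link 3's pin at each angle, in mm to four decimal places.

geometry: r = 35 mm, L = 139 mm, e = 8 mm
θ=137°: crank pin P = (r cos θ, r sin θ) = (-25.597380, 23.869943)
θ=137°: h = r sin θ − e = 23.869943 − 8 = 15.869943
θ=137°: x = r cos θ + √(L² − h²) = -25.597380 + 138.091075 = 112.493695
θ=145°: crank pin P = (r cos θ, r sin θ) = (-28.670322, 20.075175)
θ=145°: h = r sin θ − e = 20.075175 − 8 = 12.075175
θ=145°: x = r cos θ + √(L² − h²) = -28.670322 + 138.474511 = 109.804189
θ=228°: crank pin P = (r cos θ, r sin θ) = (-23.419571, -26.010069)
θ=228°: h = r sin θ − e = -26.010069 − 8 = -34.010069
θ=228°: x = r cos θ + √(L² − h²) = -23.419571 + 134.775054 = 111.355483

θ=137°: 112.4937
θ=145°: 109.8042
θ=228°: 111.3555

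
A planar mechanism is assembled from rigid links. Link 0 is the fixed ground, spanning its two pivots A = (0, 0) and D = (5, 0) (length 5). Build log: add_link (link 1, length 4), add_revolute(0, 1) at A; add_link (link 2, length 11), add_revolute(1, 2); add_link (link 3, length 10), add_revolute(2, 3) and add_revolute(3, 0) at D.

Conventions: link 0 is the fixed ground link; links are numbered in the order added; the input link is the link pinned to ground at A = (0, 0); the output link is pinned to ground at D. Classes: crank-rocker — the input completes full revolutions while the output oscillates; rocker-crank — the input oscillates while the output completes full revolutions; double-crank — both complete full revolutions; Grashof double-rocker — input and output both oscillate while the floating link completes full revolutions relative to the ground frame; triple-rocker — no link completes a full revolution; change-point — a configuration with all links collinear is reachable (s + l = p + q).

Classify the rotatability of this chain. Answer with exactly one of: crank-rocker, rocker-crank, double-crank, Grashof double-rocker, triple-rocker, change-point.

lengths: ground=5, input=4, coupler=11, output=10
sorted: s=4 (shortest), l=11 (longest), p+q=15
s + l = 15 vs p + q = 15
s + l = p + q → change-point (collinear configuration reachable)

change-point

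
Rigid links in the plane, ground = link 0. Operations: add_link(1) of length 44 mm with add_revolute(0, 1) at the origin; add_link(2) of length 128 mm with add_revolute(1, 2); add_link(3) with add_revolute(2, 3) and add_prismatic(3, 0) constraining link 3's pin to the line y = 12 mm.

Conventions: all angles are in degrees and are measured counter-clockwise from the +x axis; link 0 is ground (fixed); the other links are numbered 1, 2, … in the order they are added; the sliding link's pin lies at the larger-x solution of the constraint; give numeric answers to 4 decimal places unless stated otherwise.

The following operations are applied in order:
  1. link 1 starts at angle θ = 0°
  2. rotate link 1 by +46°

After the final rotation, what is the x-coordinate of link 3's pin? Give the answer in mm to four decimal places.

geometry: r = 44 mm, L = 128 mm, e = 12 mm; θ starts at 0°
rotate link 1 by +46°: θ ← 0° +46° = 46°
crank pin P = (r cos θ, r sin θ) = (30.564968, 31.650951)
h = r sin θ − e = 31.650951 − 12 = 19.650951
x = r cos θ + √(L² − h²) = 30.564968 + 126.482568 = 157.047537

157.0475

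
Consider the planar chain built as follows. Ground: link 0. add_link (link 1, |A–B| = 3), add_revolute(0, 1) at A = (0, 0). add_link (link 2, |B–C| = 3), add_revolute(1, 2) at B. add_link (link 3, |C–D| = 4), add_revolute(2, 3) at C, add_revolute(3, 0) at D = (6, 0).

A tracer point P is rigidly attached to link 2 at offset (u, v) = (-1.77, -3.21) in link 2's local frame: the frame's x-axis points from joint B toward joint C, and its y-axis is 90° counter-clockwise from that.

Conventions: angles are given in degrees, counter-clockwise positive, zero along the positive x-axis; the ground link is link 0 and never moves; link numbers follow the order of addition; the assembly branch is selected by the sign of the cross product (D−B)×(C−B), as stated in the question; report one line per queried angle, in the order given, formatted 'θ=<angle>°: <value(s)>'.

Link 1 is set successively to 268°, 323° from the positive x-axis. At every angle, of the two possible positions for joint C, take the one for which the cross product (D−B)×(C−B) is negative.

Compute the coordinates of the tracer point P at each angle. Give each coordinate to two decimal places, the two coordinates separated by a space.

A=(0,0), D=(6.00,0)
θ=268°: B = A + 3.00·(cos268°, sin268°) = (-0.1047, -2.9982)
θ=268°: |BD| = 6.8012
θ=268°: circle(B,3.00) ∩ circle(D,4.00): a=2.8860, h=0.8192
θ=268°:   candidates: C₊=(2.1246,-0.9906) cross=5.571; C₋=(2.8469,-2.4612) cross=-5.571
θ=268°:   branch - wants cross < 0 → take C=(2.8469,-2.4612) (cross=-5.571)
θ=268°: ex = (C−B)/|BC| = (0.9839,0.1790); ey = (-0.1790,0.9839)
θ=268°: P = B + -1.77·ex + -3.21·ey = (-1.2716,-6.4731)
θ=323°: B = A + 3.00·(cos323°, sin323°) = (2.3959, -1.8054)
θ=323°: |BD| = 4.0310
θ=323°: circle(B,3.00) ∩ circle(D,4.00): a=1.1472, h=2.7720
θ=323°:   candidates: C₊=(2.1801,1.1868) cross=11.174; C₋=(4.6632,-3.7700) cross=-11.174
θ=323°:   branch - wants cross < 0 → take C=(4.6632,-3.7700) (cross=-11.174)
θ=323°: ex = (C−B)/|BC| = (0.7558,-0.6549); ey = (0.6549,0.7558)
θ=323°: P = B + -1.77·ex + -3.21·ey = (-1.0439,-3.0723)

θ=268°: -1.27 -6.47
θ=323°: -1.04 -3.07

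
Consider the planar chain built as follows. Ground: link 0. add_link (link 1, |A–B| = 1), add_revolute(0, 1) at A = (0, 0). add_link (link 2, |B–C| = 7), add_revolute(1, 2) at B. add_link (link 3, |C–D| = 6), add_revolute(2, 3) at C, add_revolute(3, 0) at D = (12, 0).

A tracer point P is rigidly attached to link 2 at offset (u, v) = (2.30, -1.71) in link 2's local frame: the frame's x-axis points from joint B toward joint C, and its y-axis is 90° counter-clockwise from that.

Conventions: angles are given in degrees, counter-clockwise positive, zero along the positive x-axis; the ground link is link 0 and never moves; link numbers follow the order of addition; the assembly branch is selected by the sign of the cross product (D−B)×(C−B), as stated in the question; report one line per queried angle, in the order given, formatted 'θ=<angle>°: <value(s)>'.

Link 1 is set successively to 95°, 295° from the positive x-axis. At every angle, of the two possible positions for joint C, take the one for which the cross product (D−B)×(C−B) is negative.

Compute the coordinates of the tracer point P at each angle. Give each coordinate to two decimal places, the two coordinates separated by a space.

A=(0,0), D=(12.00,0)
θ=95°: B = A + 1.00·(cos95°, sin95°) = (-0.0872, 0.9962)
θ=95°: |BD| = 12.1281
θ=95°: circle(B,7.00) ∩ circle(D,6.00): a=6.6000, h=2.3323
θ=95°:   candidates: C₊=(6.6821,2.7785) cross=28.287; C₋=(6.2990,-1.8704) cross=-28.287
θ=95°:   branch - wants cross < 0 → take C=(6.2990,-1.8704) (cross=-28.287)
θ=95°: ex = (C−B)/|BC| = (0.9123,-0.4095); ey = (0.4095,0.9123)
θ=95°: P = B + 2.30·ex + -1.71·ey = (1.3109,-1.5057)
θ=295°: B = A + 1.00·(cos295°, sin295°) = (0.4226, -0.9063)
θ=295°: |BD| = 11.6128
θ=295°: circle(B,7.00) ∩ circle(D,6.00): a=6.3661, h=2.9107
θ=295°:   candidates: C₊=(6.5422,2.4924) cross=33.802; C₋=(6.9965,-3.3113) cross=-33.802
θ=295°:   branch - wants cross < 0 → take C=(6.9965,-3.3113) (cross=-33.802)
θ=295°: ex = (C−B)/|BC| = (0.9391,-0.3436); ey = (0.3436,0.9391)
θ=295°: P = B + 2.30·ex + -1.71·ey = (1.9951,-3.3024)

θ=95°: 1.31 -1.51
θ=295°: 2.00 -3.30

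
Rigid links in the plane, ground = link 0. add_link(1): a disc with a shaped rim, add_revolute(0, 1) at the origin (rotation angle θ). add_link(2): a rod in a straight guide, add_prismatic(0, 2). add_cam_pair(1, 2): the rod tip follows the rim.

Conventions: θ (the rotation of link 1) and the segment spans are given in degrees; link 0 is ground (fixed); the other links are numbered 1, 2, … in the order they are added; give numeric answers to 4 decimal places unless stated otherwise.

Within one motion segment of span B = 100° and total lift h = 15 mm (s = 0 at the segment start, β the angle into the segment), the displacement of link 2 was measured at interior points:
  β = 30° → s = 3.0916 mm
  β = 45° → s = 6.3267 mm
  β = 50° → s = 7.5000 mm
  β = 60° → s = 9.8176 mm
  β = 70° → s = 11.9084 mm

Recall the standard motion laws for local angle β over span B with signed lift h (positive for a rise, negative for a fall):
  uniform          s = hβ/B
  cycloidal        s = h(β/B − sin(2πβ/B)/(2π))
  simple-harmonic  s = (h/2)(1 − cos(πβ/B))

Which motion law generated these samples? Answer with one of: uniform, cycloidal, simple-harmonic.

candidates at β/B = r: uniform s = h·r (linear in β); cycloidal s = h·(r − sin(2πr)/(2π)); simple-harmonic s = (h/2)(1 − cos(πr))
β=30°: printed 3.0916 | uniform 4.5000, cycloidal 2.2295, simple-harmonic 3.0916
β=45°: printed 6.3267 | uniform 6.7500, cycloidal 6.0123, simple-harmonic 6.3267
β=50°: printed 7.5000 | uniform 7.5000, cycloidal 7.5000, simple-harmonic 7.5000
β=60°: printed 9.8176 | uniform 9.0000, cycloidal 10.4032, simple-harmonic 9.8176
β=70°: printed 11.9084 | uniform 10.5000, cycloidal 12.7705, simple-harmonic 11.9084
only one law matches every sample → simple-harmonic

simple-harmonic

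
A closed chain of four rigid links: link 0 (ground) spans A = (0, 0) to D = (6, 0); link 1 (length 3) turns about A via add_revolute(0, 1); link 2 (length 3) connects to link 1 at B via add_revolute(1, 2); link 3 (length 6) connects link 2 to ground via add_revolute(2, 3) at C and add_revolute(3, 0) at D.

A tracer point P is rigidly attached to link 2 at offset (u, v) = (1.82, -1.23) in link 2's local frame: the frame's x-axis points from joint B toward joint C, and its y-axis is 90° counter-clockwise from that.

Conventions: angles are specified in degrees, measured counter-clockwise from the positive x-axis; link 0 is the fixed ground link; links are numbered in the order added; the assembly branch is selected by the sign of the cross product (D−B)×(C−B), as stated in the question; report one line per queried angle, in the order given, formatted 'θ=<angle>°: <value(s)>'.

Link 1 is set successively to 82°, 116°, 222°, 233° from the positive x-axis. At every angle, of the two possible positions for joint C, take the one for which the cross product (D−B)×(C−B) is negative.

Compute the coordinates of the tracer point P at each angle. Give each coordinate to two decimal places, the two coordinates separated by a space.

A=(0,0), D=(6.00,0)
θ=82°: B = A + 3.00·(cos82°, sin82°) = (0.4175, 2.9708)
θ=82°: |BD| = 6.3237
θ=82°: circle(B,3.00) ∩ circle(D,6.00): a=1.0271, h=2.8187
θ=82°:   candidates: C₊=(2.6484,4.9766) cross=17.825; C₋=(0.0000,0.0000) cross=-17.825
θ=82°:   branch - wants cross < 0 → take C=(0.0000,0.0000) (cross=-17.825)
θ=82°: ex = (C−B)/|BC| = (-0.1392,-0.9903); ey = (0.9903,-0.1392)
θ=82°: P = B + 1.82·ex + -1.23·ey = (-1.0538,1.3397)
θ=116°: B = A + 3.00·(cos116°, sin116°) = (-1.3151, 2.6964)
θ=116°: |BD| = 7.7962
θ=116°: circle(B,3.00) ∩ circle(D,6.00): a=2.1665, h=2.0751
θ=116°:   candidates: C₊=(1.4354,3.8942) cross=16.178; C₋=(0.0000,0.0000) cross=-16.178
θ=116°:   branch - wants cross < 0 → take C=(0.0000,0.0000) (cross=-16.178)
θ=116°: ex = (C−B)/|BC| = (0.4384,-0.8988); ey = (0.8988,0.4384)
θ=116°: P = B + 1.82·ex + -1.23·ey = (-1.6228,0.5214)
θ=222°: B = A + 3.00·(cos222°, sin222°) = (-2.2294, -2.0074)
θ=222°: |BD| = 8.4707
θ=222°: circle(B,3.00) ∩ circle(D,6.00): a=2.6416, h=1.4219
θ=222°:   candidates: C₊=(-0.0000,0.0000) cross=12.044; C₋=(0.6739,-2.7628) cross=-12.044
θ=222°:   branch - wants cross < 0 → take C=(0.6739,-2.7628) (cross=-12.044)
θ=222°: ex = (C−B)/|BC| = (0.9678,-0.2518); ey = (0.2518,0.9678)
θ=222°: P = B + 1.82·ex + -1.23·ey = (-0.7778,-3.6560)
θ=233°: B = A + 3.00·(cos233°, sin233°) = (-1.8054, -2.3959)
θ=233°: |BD| = 8.1649
θ=233°: circle(B,3.00) ∩ circle(D,6.00): a=2.4290, h=1.7606
θ=233°:   candidates: C₊=(-0.0000,0.0000) cross=14.375; C₋=(1.0333,-3.3663) cross=-14.375
θ=233°:   branch - wants cross < 0 → take C=(1.0333,-3.3663) (cross=-14.375)
θ=233°: ex = (C−B)/|BC| = (0.9462,-0.3235); ey = (0.3235,0.9462)
θ=233°: P = B + 1.82·ex + -1.23·ey = (-0.4811,-4.1485)

θ=82°: -1.05 1.34
θ=116°: -1.62 0.52
θ=222°: -0.78 -3.66
θ=233°: -0.48 -4.15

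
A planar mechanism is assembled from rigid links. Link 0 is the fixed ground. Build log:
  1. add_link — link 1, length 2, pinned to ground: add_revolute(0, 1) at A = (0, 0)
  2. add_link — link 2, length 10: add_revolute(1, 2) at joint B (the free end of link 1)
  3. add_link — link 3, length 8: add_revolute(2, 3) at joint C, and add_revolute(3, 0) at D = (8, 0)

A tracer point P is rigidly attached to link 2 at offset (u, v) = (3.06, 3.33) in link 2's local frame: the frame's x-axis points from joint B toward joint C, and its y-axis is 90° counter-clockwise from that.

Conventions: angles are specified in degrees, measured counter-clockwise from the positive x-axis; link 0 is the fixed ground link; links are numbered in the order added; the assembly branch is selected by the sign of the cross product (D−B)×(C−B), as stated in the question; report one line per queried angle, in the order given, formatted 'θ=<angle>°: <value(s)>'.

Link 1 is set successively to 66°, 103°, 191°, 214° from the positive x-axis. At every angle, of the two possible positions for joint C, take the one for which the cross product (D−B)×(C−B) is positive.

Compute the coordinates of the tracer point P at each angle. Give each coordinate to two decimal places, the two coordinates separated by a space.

A=(0,0), D=(8.00,0)
θ=66°: B = A + 2.00·(cos66°, sin66°) = (0.8135, 1.8271)
θ=66°: |BD| = 7.4151
θ=66°: circle(B,10.00) ∩ circle(D,8.00): a=6.1350, h=7.8969
θ=66°:   candidates: C₊=(8.7052,7.9689) cross=58.557; C₋=(4.8136,-7.3380) cross=-58.557
θ=66°:   branch + wants cross > 0 → take C=(8.7052,7.9689) (cross=58.557)
θ=66°: ex = (C−B)/|BC| = (0.7892,0.6142); ey = (-0.6142,0.7892)
θ=66°: P = B + 3.06·ex + 3.33·ey = (1.1831,6.3344)
θ=103°: B = A + 2.00·(cos103°, sin103°) = (-0.4499, 1.9487)
θ=103°: |BD| = 8.6717
θ=103°: circle(B,10.00) ∩ circle(D,8.00): a=6.4116, h=7.6741
θ=103°:   candidates: C₊=(7.5222,7.9857) cross=66.548; C₋=(4.0731,-6.9699) cross=-66.548
θ=103°:   branch + wants cross > 0 → take C=(7.5222,7.9857) (cross=66.548)
θ=103°: ex = (C−B)/|BC| = (0.7972,0.6037); ey = (-0.6037,0.7972)
θ=103°: P = B + 3.06·ex + 3.33·ey = (-0.0207,6.4508)
θ=191°: B = A + 2.00·(cos191°, sin191°) = (-1.9633, -0.3816)
θ=191°: |BD| = 9.9706
θ=191°: circle(B,10.00) ∩ circle(D,8.00): a=6.7906, h=7.3408
θ=191°:   candidates: C₊=(4.5414,7.2137) cross=73.192; C₋=(5.1033,-7.4572) cross=-73.192
θ=191°:   branch + wants cross > 0 → take C=(4.5414,7.2137) (cross=73.192)
θ=191°: ex = (C−B)/|BC| = (0.6505,0.7595); ey = (-0.7595,0.6505)
θ=191°: P = B + 3.06·ex + 3.33·ey = (-2.5021,4.1086)
θ=214°: B = A + 2.00·(cos214°, sin214°) = (-1.6581, -1.1184)
θ=214°: |BD| = 9.7226
θ=214°: circle(B,10.00) ∩ circle(D,8.00): a=6.7127, h=7.4122
θ=214°:   candidates: C₊=(4.1574,7.0167) cross=72.066; C₋=(5.8626,-7.7092) cross=-72.066
θ=214°:   branch + wants cross > 0 → take C=(4.1574,7.0167) (cross=72.066)
θ=214°: ex = (C−B)/|BC| = (0.5815,0.8135); ey = (-0.8135,0.5815)
θ=214°: P = B + 3.06·ex + 3.33·ey = (-2.5875,3.3075)

θ=66°: 1.18 6.33
θ=103°: -0.02 6.45
θ=191°: -2.50 4.11
θ=214°: -2.59 3.31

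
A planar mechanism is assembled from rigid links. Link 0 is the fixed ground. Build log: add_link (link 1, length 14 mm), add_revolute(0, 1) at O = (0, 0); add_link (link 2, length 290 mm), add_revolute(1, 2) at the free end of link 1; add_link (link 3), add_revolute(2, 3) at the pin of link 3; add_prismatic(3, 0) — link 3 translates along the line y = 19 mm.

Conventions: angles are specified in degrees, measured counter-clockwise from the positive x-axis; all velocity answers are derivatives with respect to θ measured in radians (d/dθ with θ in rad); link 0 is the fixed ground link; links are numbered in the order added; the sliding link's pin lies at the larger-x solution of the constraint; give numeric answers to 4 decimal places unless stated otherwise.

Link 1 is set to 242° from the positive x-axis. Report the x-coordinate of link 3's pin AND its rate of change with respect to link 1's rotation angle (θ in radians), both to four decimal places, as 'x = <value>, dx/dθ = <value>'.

geometry: r = 14 mm, L = 290 mm, e = 19 mm
crank pin P = (r cos θ, r sin θ) = (-6.572602, -12.361266)
h = r sin θ − e = -12.361266 − 19 = -31.361266
x = r cos θ + √(L² − h²) = -6.572602 + 288.299273 = 281.726671
dx/dθ = −r sin θ − h·r cos θ/√(L² − h²) (θ in radians; h = -31.361266) = 11.646297

x = 281.7267, dx/dθ = 11.6463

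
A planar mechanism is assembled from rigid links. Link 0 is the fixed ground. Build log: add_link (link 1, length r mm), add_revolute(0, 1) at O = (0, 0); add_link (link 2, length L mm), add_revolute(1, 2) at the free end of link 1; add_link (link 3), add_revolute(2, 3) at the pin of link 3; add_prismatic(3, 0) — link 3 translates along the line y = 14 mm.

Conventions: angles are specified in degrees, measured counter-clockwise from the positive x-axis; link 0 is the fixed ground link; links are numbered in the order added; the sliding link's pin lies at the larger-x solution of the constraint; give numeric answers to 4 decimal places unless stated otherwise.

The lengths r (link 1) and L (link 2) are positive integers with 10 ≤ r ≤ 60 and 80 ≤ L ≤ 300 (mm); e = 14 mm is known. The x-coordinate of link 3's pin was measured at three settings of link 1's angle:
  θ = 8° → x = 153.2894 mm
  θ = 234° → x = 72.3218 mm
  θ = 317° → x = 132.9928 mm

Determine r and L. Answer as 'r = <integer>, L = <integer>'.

constraint per measurement: (x − r cos θ)² + (r sin θ − e)² = L²
subtracting the θ₁ and θ₂ equations cancels the r² and L² terms:
r = (x₁² − x₂²) / (2[(x₁cos θ₁ + e sin θ₁) − (x₂cos θ₂ + e sin θ₂)]) = 44.0000 → r = 44
L² = (x₁ − r cos θ₁)² + (r sin θ₁ − e)² = 12099.9903 → L = 110.0000 → L = 110
check at θ₃=317°: x = 132.9928 (printed 132.9928) ✓

r = 44, L = 110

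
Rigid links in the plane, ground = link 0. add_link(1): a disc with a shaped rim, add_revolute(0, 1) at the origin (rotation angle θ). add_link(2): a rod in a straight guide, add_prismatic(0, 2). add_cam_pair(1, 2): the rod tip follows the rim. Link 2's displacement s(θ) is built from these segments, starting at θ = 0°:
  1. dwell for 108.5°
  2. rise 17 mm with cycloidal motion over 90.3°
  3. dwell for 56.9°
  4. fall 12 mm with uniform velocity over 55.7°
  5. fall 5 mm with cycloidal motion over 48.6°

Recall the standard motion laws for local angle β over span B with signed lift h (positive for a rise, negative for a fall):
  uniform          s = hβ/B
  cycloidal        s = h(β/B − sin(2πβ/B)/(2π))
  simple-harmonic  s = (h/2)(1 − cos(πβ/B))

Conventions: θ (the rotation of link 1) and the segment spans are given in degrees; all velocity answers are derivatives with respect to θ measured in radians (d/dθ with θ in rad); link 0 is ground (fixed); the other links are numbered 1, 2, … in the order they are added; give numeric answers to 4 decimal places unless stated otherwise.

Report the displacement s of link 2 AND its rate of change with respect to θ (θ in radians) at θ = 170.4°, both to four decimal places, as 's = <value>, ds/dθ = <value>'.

segment 1 (0° to 108.5°, dwell): s unchanged at 0.0000
θ = 170.4° falls in segment 2 (108.5° to 198.8°, cycloidal, h = 17): β = 170.4 − 108.5 = 61.9°, B = 90.3°; Δs = 17·(0.6855 − sin(2π·0.6855)/(2π)) = 14.1398; s = 0.0000 + 14.1398 = 14.1398
velocity in seg [108.5°–198.8°] (cycloidal), θ in radians: β = 61.9° = 1.0804 rad, B = 90.3° = 1.5760 rad; ds/dθ = (h/B)(1 − cos(2πβ/B)) = (17/1.5760)(1 − cos(2π·0.6855)) = 15.039776 mm/rad

s = 14.1398, ds/dθ = 15.0398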